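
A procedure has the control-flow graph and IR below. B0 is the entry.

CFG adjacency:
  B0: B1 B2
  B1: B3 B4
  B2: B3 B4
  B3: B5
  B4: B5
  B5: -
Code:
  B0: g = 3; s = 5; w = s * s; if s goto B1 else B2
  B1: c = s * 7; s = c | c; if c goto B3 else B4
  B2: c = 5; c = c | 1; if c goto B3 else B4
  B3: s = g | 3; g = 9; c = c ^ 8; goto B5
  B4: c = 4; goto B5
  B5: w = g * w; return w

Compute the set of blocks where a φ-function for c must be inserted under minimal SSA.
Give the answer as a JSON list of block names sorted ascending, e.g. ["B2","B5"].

idom tree: B1←B0 B2←B0 B3←B0 B4←B0 B5←B0
Dom∩ at merges:
  B3: preds {B1,B2}: {B0,B1} ∩ {B0,B2} = {B0}; idom=B0
  B4: preds {B1,B2}: {B0,B1} ∩ {B0,B2} = {B0}; idom=B0
  B5: preds {B3,B4}: {B0,B3} ∩ {B0,B4} = {B0}; idom=B0

DF derivation:
  B3←B1: walk B1 to B0
  B3←B2: walk B2 to B0
  B4←B1: walk B1 to B0
  B4←B2: walk B2 to B0
  B5←B3: walk B3 to B0
  B5←B4: walk B4 to B0
  B0 → ∅
  B1 → {B3,B4}
  B2 → {B3,B4}
  B3 → {B5}
  B4 → {B5}
  B5 → ∅

φ for c: defs {B1,B2,B3,B4}
  DF⁺ = {B3,B4,B5}

Answer: ["B3", "B4", "B5"]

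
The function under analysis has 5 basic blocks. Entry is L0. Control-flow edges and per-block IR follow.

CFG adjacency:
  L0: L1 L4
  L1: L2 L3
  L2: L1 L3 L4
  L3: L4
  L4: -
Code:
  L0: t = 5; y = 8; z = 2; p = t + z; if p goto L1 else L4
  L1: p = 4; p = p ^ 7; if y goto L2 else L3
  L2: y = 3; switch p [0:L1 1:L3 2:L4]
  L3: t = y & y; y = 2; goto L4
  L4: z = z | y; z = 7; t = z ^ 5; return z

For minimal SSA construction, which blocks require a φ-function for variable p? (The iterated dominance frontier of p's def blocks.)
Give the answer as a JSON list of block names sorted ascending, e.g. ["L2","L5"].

Answer: ["L1", "L4"]

Working:
idom tree: L1←L0 L2←L1 L3←L1 L4←L0
Join-block Dom:
  L1: preds {L0,L2}: {L0} ∩ {L0,L1,L2} = {L0}; idom=L0
  L3: preds {L1,L2}: {L0,L1} ∩ {L0,L1,L2} = {L0,L1}; idom=L1
  L4: preds {L0,L2,L3}: {L0} ∩ {L0,L1,L2} ∩ {L0,L1,L3} = {L0}; idom=L0

DF derivation:
  L1←L0: walk · to L0
  L1←L2: walk L2→L1 to L0
  L3←L1: walk · to L1
  L3←L2: walk L2 to L1
  L4←L0: walk · to L0
  L4←L2: walk L2→L1 to L0
  L4←L3: walk L3→L1 to L0
  L0 → ∅
  L1 → {L1,L4}
  L2 → {L1,L3,L4}
  L3 → {L4}
  L4 → ∅

φ for p: defs {L0,L1}
  DF⁺ = {L1,L4}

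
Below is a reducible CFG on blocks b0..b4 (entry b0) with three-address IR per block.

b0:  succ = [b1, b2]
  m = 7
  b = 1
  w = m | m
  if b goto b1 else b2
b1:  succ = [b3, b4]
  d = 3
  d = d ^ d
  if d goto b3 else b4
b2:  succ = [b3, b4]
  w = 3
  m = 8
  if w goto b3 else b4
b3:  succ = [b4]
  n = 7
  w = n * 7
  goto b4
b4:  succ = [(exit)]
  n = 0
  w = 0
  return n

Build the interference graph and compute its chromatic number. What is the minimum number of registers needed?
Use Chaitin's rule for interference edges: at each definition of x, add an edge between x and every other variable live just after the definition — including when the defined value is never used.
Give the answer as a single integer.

Block summaries:
  b0: def={b,m,w} ue=∅
  b1: def={d} ue=∅
  b2: def={m,w} ue=∅
  b3: def={n,w} ue=∅
  b4: def={n,w} ue=∅

Live sets:
  b0 li=∅ lo=∅
  b1 li=∅ lo=∅
  b2 li=∅ lo=∅
  b3 li=∅ lo=∅
  b4 li=∅ lo=∅

Interference:
  b — {m,w}
  d — ∅
  m — {b,w}
  n — {w}
  w — {b,m,n}

Chromatic number:
  {b,m,w} pairwise interfere (3-clique) ⇒ χ ≥ 3
  3-colouring: r0={d,w}  r1={b,n}  r2={m}
  χ = 3

Answer: 3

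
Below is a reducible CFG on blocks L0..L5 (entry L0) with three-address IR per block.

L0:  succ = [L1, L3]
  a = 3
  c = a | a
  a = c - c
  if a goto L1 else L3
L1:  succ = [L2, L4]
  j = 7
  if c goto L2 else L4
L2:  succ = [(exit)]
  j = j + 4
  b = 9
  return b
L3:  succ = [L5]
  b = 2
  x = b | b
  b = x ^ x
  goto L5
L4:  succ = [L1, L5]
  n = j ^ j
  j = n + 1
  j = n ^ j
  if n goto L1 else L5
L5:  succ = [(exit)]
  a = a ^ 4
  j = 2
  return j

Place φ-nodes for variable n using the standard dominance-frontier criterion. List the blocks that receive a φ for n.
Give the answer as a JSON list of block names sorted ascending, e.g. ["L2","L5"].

Answer: ["L1", "L5"]

Derivation:
idom tree: L1←L0 L2←L1 L3←L0 L4←L1 L5←L0
Dom at joins:
  L1: preds {L0,L4}: {L0} ∩ {L0,L1,L4} = {L0}; idom=L0
  L5: preds {L3,L4}: {L0,L3} ∩ {L0,L1,L4} = {L0}; idom=L0

Frontier:
  L1←L0: walk · to L0
  L1←L4: walk L4→L1 to L0
  L5←L3: walk L3 to L0
  L5←L4: walk L4→L1 to L0
  L0 → ∅
  L1 → {L1,L5}
  L2 → ∅
  L3 → {L5}
  L4 → {L1,L5}
  L5 → ∅

φ for n: defs {L4}
  DF⁺ = {L1,L5}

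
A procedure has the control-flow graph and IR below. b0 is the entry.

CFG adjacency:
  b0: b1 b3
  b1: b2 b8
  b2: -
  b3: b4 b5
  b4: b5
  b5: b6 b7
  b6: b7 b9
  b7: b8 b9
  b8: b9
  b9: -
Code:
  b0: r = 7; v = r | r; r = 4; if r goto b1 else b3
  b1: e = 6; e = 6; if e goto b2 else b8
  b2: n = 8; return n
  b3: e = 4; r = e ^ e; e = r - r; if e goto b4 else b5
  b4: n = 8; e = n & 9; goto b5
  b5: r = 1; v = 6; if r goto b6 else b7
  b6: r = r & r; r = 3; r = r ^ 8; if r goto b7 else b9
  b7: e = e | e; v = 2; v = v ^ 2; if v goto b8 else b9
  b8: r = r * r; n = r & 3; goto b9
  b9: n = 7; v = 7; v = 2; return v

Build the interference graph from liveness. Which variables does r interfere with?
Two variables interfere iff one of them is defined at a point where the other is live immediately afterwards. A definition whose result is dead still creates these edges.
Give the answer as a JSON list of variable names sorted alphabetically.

def/use:
  b0: def={r,v} ue=∅
  b1: def={e} ue=∅
  b2: def={n} ue=∅
  b3: def={e,r} ue=∅
  b4: def={e,n} ue=∅
  b5: def={r,v} ue=∅
  b6: def={r} ue={r}
  b7: def={e,v} ue={e}
  b8: def={n,r} ue={r}
  b9: def={n,v} ue=∅

Liveness:
  b0 li=∅ lo={r}
  b1 li={r} lo={r}
  b2 li=∅ lo=∅
  b3 li=∅ lo={e}
  b4 li=∅ lo={e}
  b5 li={e} lo={e,r}
  b6 li={e,r} lo={e,r}
  b7 li={e,r} lo={r}
  b8 li={r} lo=∅
  b9 li=∅ lo=∅

Interfere edges:
  e↔{r,v}
  n↔∅
  r↔{e,v}
  v↔{e,r}

N(r) = ["e", "v"]

Answer: ["e", "v"]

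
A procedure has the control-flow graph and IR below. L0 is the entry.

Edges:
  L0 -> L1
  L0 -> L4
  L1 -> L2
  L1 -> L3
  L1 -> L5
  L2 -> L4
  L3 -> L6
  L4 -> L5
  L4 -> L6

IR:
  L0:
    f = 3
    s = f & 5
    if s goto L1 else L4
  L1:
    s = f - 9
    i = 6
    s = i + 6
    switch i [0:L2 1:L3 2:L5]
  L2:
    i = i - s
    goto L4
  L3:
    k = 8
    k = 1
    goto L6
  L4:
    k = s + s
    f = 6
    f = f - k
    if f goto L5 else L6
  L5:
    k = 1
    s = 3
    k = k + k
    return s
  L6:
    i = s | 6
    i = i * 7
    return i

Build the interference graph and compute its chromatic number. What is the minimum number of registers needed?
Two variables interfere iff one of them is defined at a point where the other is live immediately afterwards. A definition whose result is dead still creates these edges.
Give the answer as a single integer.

Block summaries:
  L0: {f,s} / ∅
  L1: {i,s} / {f}
  L2: {i} / {i,s}
  L3: {k} / ∅
  L4: {f,k} / {s}
  L5: {k,s} / ∅
  L6: {i} / {s}

Live sets:
  L0: in=∅ out={f,s}
  L1: in={f} out={i,s}
  L2: in={i,s} out={s}
  L3: in={s} out={s}
  L4: in={s} out={s}
  L5: in=∅ out=∅
  L6: in={s} out=∅

Conflict graph:
  f — {k,s}
  i — {s}
  k — {f,s}
  s — {f,i,k}

Colouring:
  lower bound: {f,k,s} mutually conflict ⇒ χ ≥ 3
  assign f→r1 i→r1 k→r2 s→r0 — no edge inside a register ⇒ χ ≤ 3
  χ = 3

Answer: 3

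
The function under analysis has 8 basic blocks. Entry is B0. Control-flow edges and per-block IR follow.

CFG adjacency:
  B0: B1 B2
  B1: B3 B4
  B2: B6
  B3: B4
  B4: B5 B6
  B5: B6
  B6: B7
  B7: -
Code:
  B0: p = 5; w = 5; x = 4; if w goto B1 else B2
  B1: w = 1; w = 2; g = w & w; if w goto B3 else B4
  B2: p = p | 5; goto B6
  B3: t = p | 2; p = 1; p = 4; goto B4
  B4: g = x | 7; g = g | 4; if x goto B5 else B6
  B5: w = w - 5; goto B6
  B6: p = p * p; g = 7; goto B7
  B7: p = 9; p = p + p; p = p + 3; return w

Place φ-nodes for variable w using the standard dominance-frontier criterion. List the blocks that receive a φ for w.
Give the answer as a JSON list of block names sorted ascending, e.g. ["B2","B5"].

idom tree: B1←B0 B2←B0 B3←B1 B4←B1 B5←B4 B6←B0 B7←B6
Join-block Dom:
  B4: preds {B1,B3}: {B0,B1} ∩ {B0,B1,B3} = {B0,B1}; idom=B1
  B6: preds {B2,B4,B5}: {B0,B2} ∩ {B0,B1,B4} ∩ {B0,B1,B4,B5} = {B0}; idom=B0

DF walk-up:
  join B4 pred B1: · stop@B1
  join B4 pred B3: B3 stop@B1
  join B6 pred B2: B2 stop@B0
  join B6 pred B4: B4→B1 stop@B0
  join B6 pred B5: B5→B4→B1 stop@B0
  B0: DF=∅
  B1: DF={B6}
  B2: DF={B6}
  B3: DF={B4}
  B4: DF={B6}
  B5: DF={B6}
  B6: DF=∅
  B7: DF=∅

φ for w: defs {B0,B1,B5}
  DF⁺ = {B6}

Answer: ["B6"]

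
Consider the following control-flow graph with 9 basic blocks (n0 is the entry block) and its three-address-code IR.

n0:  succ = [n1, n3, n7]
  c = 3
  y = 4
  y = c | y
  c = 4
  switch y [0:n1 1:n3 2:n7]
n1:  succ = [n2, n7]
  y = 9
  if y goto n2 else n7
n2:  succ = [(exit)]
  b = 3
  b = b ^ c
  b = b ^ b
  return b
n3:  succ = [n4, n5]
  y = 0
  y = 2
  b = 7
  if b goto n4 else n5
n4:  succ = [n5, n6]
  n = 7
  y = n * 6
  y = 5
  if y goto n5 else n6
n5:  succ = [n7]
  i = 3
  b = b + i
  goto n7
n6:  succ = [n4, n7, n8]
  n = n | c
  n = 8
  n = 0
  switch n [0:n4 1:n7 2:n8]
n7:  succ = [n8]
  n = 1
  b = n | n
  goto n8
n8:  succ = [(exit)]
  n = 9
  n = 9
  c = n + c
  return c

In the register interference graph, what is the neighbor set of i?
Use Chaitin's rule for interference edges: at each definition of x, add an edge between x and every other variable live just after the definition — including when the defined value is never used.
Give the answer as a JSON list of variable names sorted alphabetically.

Answer: ["b", "c"]

Derivation:
def/use:
  n0: {c,y} / ∅
  n1: {y} / ∅
  n2: {b} / {c}
  n3: {b,y} / ∅
  n4: {n,y} / ∅
  n5: {b,i} / {b}
  n6: {n} / {c,n}
  n7: {b,n} / ∅
  n8: {c,n} / {c}

Backward fixpoint:
  n0 li=∅ lo={c}
  n1 li={c} lo={c}
  n2 li={c} lo=∅
  n3 li={c} lo={b,c}
  n4 li={b,c} lo={b,c,n}
  n5 li={b,c} lo={c}
  n6 li={b,c,n} lo={b,c}
  n7 li={c} lo={c}
  n8 li={c} lo=∅

Conflict graph:
  b — {c,i,n,y}
  c — {b,i,n,y}
  i — {b,c}
  n — {b,c,y}
  y — {b,c,n}

N(i) = ["b", "c"]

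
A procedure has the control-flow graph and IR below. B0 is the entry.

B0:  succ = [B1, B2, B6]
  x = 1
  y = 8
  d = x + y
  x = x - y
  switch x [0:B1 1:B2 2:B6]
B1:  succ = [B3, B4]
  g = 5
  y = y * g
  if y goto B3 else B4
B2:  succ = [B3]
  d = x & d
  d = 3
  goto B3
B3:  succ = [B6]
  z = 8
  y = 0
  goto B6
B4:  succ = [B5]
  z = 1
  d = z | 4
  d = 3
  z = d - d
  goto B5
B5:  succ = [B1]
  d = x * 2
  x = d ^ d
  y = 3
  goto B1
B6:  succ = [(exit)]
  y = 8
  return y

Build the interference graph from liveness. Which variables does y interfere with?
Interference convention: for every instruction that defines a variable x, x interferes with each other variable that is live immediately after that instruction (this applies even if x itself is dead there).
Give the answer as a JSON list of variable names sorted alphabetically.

Answer: ["d", "g", "x"]

Analysis:
Per-block:
  B0 def {d,x,y} use ∅
  B1 def {g,y} use {y}
  B2 def {d} use {d,x}
  B3 def {y,z} use ∅
  B4 def {d,z} use ∅
  B5 def {d,x,y} use {x}
  B6 def {y} use ∅

Liveness:
  B0: in=∅ out={d,x,y}
  B1: in={x,y} out={x}
  B2: in={d,x} out=∅
  B3: in=∅ out=∅
  B4: in={x} out={x}
  B5: in={x} out={x,y}
  B6: in=∅ out=∅

Interference:
  d↔{x,y}
  g↔{x,y}
  x↔{d,g,y,z}
  y↔{d,g,x}
  z↔{x}

N(y) = ["d", "g", "x"]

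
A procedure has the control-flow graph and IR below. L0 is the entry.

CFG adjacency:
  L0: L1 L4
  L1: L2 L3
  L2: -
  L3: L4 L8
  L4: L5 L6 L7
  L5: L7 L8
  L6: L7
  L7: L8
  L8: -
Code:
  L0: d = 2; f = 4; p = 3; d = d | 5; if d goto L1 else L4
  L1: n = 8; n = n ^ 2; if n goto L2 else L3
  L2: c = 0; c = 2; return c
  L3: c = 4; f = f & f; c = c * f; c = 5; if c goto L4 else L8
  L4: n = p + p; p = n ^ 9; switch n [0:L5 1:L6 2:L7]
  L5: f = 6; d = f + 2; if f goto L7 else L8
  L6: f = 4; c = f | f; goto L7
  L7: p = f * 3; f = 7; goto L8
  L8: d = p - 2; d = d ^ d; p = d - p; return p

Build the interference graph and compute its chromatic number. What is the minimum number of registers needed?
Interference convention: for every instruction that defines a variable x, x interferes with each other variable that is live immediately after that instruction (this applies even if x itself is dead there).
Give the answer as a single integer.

Block summaries:
  L0: {d,f,p} / ∅
  L1: {n} / ∅
  L2: {c} / ∅
  L3: {c,f} / {f}
  L4: {n,p} / {p}
  L5: {d,f} / ∅
  L6: {c,f} / ∅
  L7: {f,p} / {f}
  L8: {d,p} / {p}

Backward fixpoint:
  L0: in=∅ out={f,p}
  L1: in={f,p} out={f,p}
  L2: in=∅ out=∅
  L3: in={f,p} out={f,p}
  L4: in={f,p} out={f,p}
  L5: in={p} out={f,p}
  L6: in=∅ out={f}
  L7: in={f} out={p}
  L8: in={p} out=∅

Conflict graph:
  c↔{f,p}
  d↔{f,p}
  f↔{c,d,n,p}
  n↔{f,p}
  p↔{c,d,f,n}

Registers:
  {c,f,p} pairwise interfere (3-clique) ⇒ χ ≥ 3
  3-colouring: r0={f}  r1={p}  r2={c,d,n}
  χ = 3

Answer: 3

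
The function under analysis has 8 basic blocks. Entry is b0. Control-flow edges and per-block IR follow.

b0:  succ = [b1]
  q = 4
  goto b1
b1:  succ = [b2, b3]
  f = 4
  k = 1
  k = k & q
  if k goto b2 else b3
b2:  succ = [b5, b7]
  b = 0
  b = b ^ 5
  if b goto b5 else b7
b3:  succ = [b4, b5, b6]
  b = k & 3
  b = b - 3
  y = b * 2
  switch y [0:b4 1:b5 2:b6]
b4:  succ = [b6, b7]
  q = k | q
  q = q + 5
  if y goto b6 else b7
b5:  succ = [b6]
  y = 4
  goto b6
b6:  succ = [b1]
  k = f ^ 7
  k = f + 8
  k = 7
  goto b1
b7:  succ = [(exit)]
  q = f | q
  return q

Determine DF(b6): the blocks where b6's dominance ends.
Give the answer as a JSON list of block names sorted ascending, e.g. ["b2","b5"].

Answer: ["b1"]

Working:
idom tree: b1←b0 b2←b1 b3←b1 b4←b3 b5←b1 b6←b1 b7←b1
Dom at joins:
  b1: preds {b0,b6}: {b0} ∩ {b0,b1,b6} = {b0}; idom=b0
  b5: preds {b2,b3}: {b0,b1,b2} ∩ {b0,b1,b3} = {b0,b1}; idom=b1
  b6: preds {b3,b4,b5}: {b0,b1,b3} ∩ {b0,b1,b3,b4} ∩ {b0,b1,b5} = {b0,b1}; idom=b1
  b7: preds {b2,b4}: {b0,b1,b2} ∩ {b0,b1,b3,b4} = {b0,b1}; idom=b1

Frontier:
  join b1 pred b0: · stop@b0
  join b1 pred b6: b6→b1 stop@b0
  join b5 pred b2: b2 stop@b1
  join b5 pred b3: b3 stop@b1
  join b6 pred b3: b3 stop@b1
  join b6 pred b4: b4→b3 stop@b1
  join b6 pred b5: b5 stop@b1
  join b7 pred b2: b2 stop@b1
  join b7 pred b4: b4→b3 stop@b1
  DF(b0)=∅
  DF(b1)={b1}
  DF(b2)={b5,b7}
  DF(b3)={b5,b6,b7}
  DF(b4)={b6,b7}
  DF(b5)={b6}
  DF(b6)={b1}
  DF(b7)=∅

DF(b6) = ["b1"]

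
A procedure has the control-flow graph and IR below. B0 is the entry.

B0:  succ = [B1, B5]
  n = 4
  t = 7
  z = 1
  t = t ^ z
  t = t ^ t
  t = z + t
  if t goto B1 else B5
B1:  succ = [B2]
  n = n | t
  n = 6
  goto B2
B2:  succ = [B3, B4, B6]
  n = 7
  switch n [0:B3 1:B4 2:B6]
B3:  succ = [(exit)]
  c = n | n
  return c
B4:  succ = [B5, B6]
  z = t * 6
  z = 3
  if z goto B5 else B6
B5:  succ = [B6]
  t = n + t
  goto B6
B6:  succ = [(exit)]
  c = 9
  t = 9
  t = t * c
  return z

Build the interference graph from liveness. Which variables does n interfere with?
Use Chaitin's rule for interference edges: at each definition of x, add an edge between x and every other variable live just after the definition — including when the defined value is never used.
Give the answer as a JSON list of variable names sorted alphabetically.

Per-block:
  B0 def {n,t,z} use ∅
  B1 def {n} use {n,t}
  B2 def {n} use ∅
  B3 def {c} use {n}
  B4 def {z} use {t}
  B5 def {t} use {n,t}
  B6 def {c,t} use {z}

Live sets:
  B0: in=∅ out={n,t,z}
  B1: in={n,t,z} out={t,z}
  B2: in={t,z} out={n,t,z}
  B3: in={n} out=∅
  B4: in={n,t} out={n,t,z}
  B5: in={n,t,z} out={z}
  B6: in={z} out=∅

Conflict graph:
  c — {t,z}
  n — {t,z}
  t — {c,n,z}
  z — {c,n,t}

N(n) = ["t", "z"]

Answer: ["t", "z"]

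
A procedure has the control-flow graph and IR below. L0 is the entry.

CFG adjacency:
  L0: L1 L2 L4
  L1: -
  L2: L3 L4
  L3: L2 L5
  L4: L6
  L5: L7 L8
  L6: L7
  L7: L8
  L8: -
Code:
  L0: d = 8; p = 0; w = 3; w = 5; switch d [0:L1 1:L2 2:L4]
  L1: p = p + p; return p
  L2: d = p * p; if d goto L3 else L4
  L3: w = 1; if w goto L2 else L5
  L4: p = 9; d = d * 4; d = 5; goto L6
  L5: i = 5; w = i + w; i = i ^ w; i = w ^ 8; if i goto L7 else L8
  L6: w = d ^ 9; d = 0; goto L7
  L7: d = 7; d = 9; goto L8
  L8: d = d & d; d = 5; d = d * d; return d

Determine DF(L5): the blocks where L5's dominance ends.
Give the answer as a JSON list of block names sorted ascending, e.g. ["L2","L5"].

Answer: ["L7", "L8"]

Analysis:
idom tree: L1←L0 L2←L0 L3←L2 L4←L0 L5←L3 L6←L4 L7←L0 L8←L0
Dom at joins:
  L2: preds {L0,L3}: {L0} ∩ {L0,L2,L3} = {L0}; idom=L0
  L4: preds {L0,L2}: {L0} ∩ {L0,L2} = {L0}; idom=L0
  L7: preds {L5,L6}: {L0,L2,L3,L5} ∩ {L0,L4,L6} = {L0}; idom=L0
  L8: preds {L5,L7}: {L0,L2,L3,L5} ∩ {L0,L7} = {L0}; idom=L0

DF walk-up:
  join L2 pred L0: · stop@L0
  join L2 pred L3: L3→L2 stop@L0
  join L4 pred L0: · stop@L0
  join L4 pred L2: L2 stop@L0
  join L7 pred L5: L5→L3→L2 stop@L0
  join L7 pred L6: L6→L4 stop@L0
  join L8 pred L5: L5→L3→L2 stop@L0
  join L8 pred L7: L7 stop@L0
  L0 → ∅
  L1 → ∅
  L2 → {L2,L4,L7,L8}
  L3 → {L2,L7,L8}
  L4 → {L7}
  L5 → {L7,L8}
  L6 → {L7}
  L7 → {L8}
  L8 → ∅

DF(L5) = ["L7", "L8"]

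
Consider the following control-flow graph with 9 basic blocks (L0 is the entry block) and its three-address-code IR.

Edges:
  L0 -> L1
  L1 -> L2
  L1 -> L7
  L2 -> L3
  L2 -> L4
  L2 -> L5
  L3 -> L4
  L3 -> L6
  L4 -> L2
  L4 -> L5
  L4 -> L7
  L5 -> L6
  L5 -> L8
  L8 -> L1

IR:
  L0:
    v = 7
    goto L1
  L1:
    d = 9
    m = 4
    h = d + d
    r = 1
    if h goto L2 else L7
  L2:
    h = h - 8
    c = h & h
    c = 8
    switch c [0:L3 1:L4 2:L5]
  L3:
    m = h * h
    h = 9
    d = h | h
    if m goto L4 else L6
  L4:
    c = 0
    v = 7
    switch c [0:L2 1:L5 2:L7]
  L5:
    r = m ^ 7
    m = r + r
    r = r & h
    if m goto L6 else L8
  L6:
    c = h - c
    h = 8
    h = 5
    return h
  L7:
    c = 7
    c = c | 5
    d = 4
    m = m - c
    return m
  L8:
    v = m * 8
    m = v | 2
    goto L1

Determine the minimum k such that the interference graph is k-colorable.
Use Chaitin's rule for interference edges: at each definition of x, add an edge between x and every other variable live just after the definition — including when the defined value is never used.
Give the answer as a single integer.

Answer: 4

Derivation:
def/use:
  L0: {v} / ∅
  L1: {d,h,m,r} / ∅
  L2: {c,h} / {h}
  L3: {d,h,m} / {h}
  L4: {c,v} / ∅
  L5: {m,r} / {h,m}
  L6: {c,h} / {c,h}
  L7: {c,d,m} / {m}
  L8: {m,v} / {m}

Liveness:
  L0: in=∅ out=∅
  L1: in=∅ out={h,m}
  L2: in={h,m} out={c,h,m}
  L3: in={c,h} out={c,h,m}
  L4: in={h,m} out={c,h,m}
  L5: in={c,h,m} out={c,h,m}
  L6: in={c,h} out=∅
  L7: in={m} out=∅
  L8: in={m} out=∅

Interference:
  c: {d,h,m,r,v}
  d: {c,h,m}
  h: {c,d,m,r,v}
  m: {c,d,h,r,v}
  r: {c,h,m}
  v: {c,h,m}

Registers:
  lower bound: {c,d,h,m} mutually conflict ⇒ χ ≥ 4
  4-colouring: c0={c}  c1={h}  c2={m}  c3={d,r,v}
  χ = 4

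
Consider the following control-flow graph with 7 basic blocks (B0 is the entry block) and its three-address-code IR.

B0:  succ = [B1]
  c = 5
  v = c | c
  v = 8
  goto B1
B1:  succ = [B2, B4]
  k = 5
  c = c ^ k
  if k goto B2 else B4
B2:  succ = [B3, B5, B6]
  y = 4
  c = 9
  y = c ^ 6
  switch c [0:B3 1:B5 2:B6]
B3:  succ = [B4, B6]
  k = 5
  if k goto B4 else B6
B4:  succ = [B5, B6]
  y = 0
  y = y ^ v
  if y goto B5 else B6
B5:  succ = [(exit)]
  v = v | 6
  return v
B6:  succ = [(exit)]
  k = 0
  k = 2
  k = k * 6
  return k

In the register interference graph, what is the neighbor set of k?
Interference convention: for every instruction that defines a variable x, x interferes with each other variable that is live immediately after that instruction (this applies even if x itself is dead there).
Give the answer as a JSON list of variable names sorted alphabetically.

Answer: ["c", "v"]

Analysis:
Block summaries:
  B0: def={c,v} ue=∅
  B1: def={c,k} ue={c}
  B2: def={c,y} ue=∅
  B3: def={k} ue=∅
  B4: def={y} ue={v}
  B5: def={v} ue={v}
  B6: def={k} ue=∅

Backward fixpoint:
  B0: in=∅ out={c,v}
  B1: in={c,v} out={v}
  B2: in={v} out={v}
  B3: in={v} out={v}
  B4: in={v} out={v}
  B5: in={v} out=∅
  B6: in=∅ out=∅

Interference:
  c — {k,v,y}
  k — {c,v}
  v — {c,k,y}
  y — {c,v}

N(k) = ["c", "v"]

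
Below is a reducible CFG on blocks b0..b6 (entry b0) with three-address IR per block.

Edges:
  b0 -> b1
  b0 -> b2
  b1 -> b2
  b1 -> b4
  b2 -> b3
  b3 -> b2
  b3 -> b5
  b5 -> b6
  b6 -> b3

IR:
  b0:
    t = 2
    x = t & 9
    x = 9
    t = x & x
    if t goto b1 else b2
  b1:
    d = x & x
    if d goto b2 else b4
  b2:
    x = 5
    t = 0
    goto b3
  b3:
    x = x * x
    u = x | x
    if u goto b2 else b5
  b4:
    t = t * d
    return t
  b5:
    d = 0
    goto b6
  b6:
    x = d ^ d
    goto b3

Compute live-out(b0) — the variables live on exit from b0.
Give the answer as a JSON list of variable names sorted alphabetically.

Answer: ["t", "x"]

Analysis:
Per-block:
  b0: def={t,x} ue=∅
  b1: def={d} ue={x}
  b2: def={t,x} ue=∅
  b3: def={u,x} ue={x}
  b4: def={t} ue={d,t}
  b5: def={d} ue=∅
  b6: def={x} ue={d}

Liveness:
  b0 li=∅ lo={t,x}
  b1 li={t,x} lo={d,t}
  b2 li=∅ lo={x}
  b3 li={x} lo=∅
  b4 li={d,t} lo=∅
  b5 li=∅ lo={d}
  b6 li={d} lo={x}

live-out(b0) = ["t", "x"]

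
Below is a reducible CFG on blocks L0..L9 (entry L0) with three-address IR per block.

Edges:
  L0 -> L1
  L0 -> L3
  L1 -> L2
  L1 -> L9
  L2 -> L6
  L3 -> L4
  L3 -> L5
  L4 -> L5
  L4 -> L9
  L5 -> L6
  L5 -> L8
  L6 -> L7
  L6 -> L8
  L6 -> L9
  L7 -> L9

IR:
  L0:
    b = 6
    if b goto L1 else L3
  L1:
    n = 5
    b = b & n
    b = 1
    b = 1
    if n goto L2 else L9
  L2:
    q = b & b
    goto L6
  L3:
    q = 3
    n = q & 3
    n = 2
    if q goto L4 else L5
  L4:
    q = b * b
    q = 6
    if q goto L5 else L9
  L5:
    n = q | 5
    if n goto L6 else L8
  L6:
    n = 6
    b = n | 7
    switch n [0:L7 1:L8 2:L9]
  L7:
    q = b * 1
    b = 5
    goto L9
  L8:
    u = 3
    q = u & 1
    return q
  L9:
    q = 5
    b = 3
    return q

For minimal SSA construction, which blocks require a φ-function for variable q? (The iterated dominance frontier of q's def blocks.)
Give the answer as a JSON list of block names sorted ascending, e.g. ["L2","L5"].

Answer: ["L5", "L6", "L8", "L9"]

Working:
idom tree: L1←L0 L2←L1 L3←L0 L4←L3 L5←L3 L6←L0 L7←L6 L8←L0 L9←L0
Join-block Dom:
  L5: preds {L3,L4}: {L0,L3} ∩ {L0,L3,L4} = {L0,L3}; idom=L3
  L6: preds {L2,L5}: {L0,L1,L2} ∩ {L0,L3,L5} = {L0}; idom=L0
  L8: preds {L5,L6}: {L0,L3,L5} ∩ {L0,L6} = {L0}; idom=L0
  L9: preds {L1,L4,L6,L7}: {L0,L1} ∩ {L0,L3,L4} ∩ {L0,L6} ∩ {L0,L6,L7} = {L0}; idom=L0

Frontier:
  L5←L3: walk · to L3
  L5←L4: walk L4 to L3
  L6←L2: walk L2→L1 to L0
  L6←L5: walk L5→L3 to L0
  L8←L5: walk L5→L3 to L0
  L8←L6: walk L6 to L0
  L9←L1: walk L1 to L0
  L9←L4: walk L4→L3 to L0
  L9←L6: walk L6 to L0
  L9←L7: walk L7→L6 to L0
  DF(L0)=∅
  DF(L1)={L6,L9}
  DF(L2)={L6}
  DF(L3)={L6,L8,L9}
  DF(L4)={L5,L9}
  DF(L5)={L6,L8}
  DF(L6)={L8,L9}
  DF(L7)={L9}
  DF(L8)=∅
  DF(L9)=∅

φ for q: defs {L2,L3,L4,L7,L8,L9}
  DF⁺ = {L5,L6,L8,L9}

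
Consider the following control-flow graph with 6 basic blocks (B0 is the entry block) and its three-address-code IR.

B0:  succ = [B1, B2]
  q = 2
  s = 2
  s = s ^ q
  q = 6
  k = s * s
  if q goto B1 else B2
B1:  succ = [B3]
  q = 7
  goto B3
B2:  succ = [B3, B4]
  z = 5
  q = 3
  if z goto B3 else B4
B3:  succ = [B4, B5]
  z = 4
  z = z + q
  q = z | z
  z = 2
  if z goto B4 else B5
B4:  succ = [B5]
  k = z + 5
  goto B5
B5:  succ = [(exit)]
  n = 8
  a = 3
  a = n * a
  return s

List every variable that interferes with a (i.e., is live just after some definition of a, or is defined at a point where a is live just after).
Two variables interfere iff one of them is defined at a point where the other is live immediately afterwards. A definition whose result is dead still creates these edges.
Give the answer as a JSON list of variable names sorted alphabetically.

Answer: ["n", "s"]

Derivation:
Block summaries:
  B0: def={k,q,s} ue=∅
  B1: def={q} ue=∅
  B2: def={q,z} ue=∅
  B3: def={q,z} ue={q}
  B4: def={k} ue={z}
  B5: def={a,n} ue={s}

Backward fixpoint:
  B0: in=∅ out={s}
  B1: in={s} out={q,s}
  B2: in={s} out={q,s,z}
  B3: in={q,s} out={s,z}
  B4: in={s,z} out={s}
  B5: in={s} out=∅

Interfere edges:
  a — {n,s}
  k — {q,s}
  n — {a,s}
  q — {k,s,z}
  s — {a,k,n,q,z}
  z — {q,s}

N(a) = ["n", "s"]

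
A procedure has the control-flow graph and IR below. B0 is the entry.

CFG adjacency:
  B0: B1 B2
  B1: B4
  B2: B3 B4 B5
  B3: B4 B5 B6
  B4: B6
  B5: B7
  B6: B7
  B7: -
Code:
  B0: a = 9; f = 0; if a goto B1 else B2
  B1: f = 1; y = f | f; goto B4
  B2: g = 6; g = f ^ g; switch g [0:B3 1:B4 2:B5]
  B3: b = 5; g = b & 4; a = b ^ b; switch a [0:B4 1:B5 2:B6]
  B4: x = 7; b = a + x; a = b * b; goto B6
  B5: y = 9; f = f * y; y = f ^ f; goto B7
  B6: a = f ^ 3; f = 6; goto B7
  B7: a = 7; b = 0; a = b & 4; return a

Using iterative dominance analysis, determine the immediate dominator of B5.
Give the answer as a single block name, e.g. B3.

idom tree: B1←B0 B2←B0 B3←B2 B4←B0 B5←B2 B6←B0 B7←B0
Join-block Dom:
  B4: preds {B1,B2,B3}: {B0,B1} ∩ {B0,B2} ∩ {B0,B2,B3} = {B0}; idom=B0
  B5: preds {B2,B3}: {B0,B2} ∩ {B0,B2,B3} = {B0,B2}; idom=B2
  B6: preds {B3,B4}: {B0,B2,B3} ∩ {B0,B4} = {B0}; idom=B0
  B7: preds {B5,B6}: {B0,B2,B5} ∩ {B0,B6} = {B0}; idom=B0

idom(B5) = B2

Answer: B2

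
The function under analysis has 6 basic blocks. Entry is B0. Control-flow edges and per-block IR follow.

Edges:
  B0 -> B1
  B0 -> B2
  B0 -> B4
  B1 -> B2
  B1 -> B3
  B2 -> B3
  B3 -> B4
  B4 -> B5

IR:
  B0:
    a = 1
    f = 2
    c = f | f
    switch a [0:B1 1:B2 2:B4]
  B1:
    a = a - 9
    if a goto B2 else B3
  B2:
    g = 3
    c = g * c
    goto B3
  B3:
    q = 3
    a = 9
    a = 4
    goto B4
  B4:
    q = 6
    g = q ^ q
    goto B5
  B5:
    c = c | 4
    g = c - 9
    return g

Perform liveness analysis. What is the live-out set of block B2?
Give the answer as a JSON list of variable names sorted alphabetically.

Answer: ["c"]

Analysis:
Per-block:
  B0: def={a,c,f} ue=∅
  B1: def={a} ue={a}
  B2: def={c,g} ue={c}
  B3: def={a,q} ue=∅
  B4: def={g,q} ue=∅
  B5: def={c,g} ue={c}

Backward fixpoint:
  B0: in=∅ out={a,c}
  B1: in={a,c} out={c}
  B2: in={c} out={c}
  B3: in={c} out={c}
  B4: in={c} out={c}
  B5: in={c} out=∅

live-out(B2) = ["c"]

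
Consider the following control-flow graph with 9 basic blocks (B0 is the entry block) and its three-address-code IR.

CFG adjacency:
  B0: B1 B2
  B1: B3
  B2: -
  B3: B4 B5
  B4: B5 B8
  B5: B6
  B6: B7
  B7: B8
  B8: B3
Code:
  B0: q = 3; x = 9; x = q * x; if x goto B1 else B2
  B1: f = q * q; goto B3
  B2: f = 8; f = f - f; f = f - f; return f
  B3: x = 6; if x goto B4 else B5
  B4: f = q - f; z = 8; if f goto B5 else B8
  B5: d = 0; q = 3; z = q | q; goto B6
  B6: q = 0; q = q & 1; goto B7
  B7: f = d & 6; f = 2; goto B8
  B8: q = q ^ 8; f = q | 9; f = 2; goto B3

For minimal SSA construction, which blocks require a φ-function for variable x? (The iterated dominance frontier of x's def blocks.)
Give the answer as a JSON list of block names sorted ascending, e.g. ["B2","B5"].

Answer: ["B3"]

Derivation:
idom tree: B1←B0 B2←B0 B3←B1 B4←B3 B5←B3 B6←B5 B7←B6 B8←B3
Join-block Dom:
  B3: preds {B1,B8}: {B0,B1} ∩ {B0,B1,B3,B8} = {B0,B1}; idom=B1
  B5: preds {B3,B4}: {B0,B1,B3} ∩ {B0,B1,B3,B4} = {B0,B1,B3}; idom=B3
  B8: preds {B4,B7}: {B0,B1,B3,B4} ∩ {B0,B1,B3,B5,B6,B7} = {B0,B1,B3}; idom=B3

DF walk-up:
  B3←B1: walk · to B1
  B3←B8: walk B8→B3 to B1
  B5←B3: walk · to B3
  B5←B4: walk B4 to B3
  B8←B4: walk B4 to B3
  B8←B7: walk B7→B6→B5 to B3
  B0 → ∅
  B1 → ∅
  B2 → ∅
  B3 → {B3}
  B4 → {B5,B8}
  B5 → {B8}
  B6 → {B8}
  B7 → {B8}
  B8 → {B3}

φ for x: defs {B0,B3}
  DF⁺ = {B3}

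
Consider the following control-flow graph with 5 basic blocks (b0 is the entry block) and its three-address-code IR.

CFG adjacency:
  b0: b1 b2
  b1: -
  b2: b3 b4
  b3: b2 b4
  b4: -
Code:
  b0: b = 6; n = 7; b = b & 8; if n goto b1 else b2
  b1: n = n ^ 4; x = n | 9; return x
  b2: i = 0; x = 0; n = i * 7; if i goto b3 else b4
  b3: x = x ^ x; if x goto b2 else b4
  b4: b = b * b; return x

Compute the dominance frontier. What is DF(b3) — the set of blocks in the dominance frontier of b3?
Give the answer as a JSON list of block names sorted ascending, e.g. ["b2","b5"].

Answer: ["b2", "b4"]

Working:
idom tree: b1←b0 b2←b0 b3←b2 b4←b2
Join-block Dom:
  b2: preds {b0,b3}: {b0} ∩ {b0,b2,b3} = {b0}; idom=b0
  b4: preds {b2,b3}: {b0,b2} ∩ {b0,b2,b3} = {b0,b2}; idom=b2

Frontier:
  join b2 pred b0: · stop@b0
  join b2 pred b3: b3→b2 stop@b0
  join b4 pred b2: · stop@b2
  join b4 pred b3: b3 stop@b2
  b0: DF=∅
  b1: DF=∅
  b2: DF={b2}
  b3: DF={b2,b4}
  b4: DF=∅

DF(b3) = ["b2", "b4"]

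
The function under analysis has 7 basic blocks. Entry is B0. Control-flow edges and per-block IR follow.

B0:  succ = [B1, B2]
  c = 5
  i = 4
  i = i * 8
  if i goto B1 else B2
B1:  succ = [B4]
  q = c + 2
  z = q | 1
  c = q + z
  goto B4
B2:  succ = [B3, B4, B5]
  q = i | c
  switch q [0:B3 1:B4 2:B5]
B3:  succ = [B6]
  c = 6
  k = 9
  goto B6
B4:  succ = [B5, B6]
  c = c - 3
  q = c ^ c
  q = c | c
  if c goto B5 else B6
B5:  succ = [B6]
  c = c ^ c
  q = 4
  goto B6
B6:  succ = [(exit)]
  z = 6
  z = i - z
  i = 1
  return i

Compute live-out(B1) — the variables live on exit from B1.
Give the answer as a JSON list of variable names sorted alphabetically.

Answer: ["c", "i"]

Working:
Block summaries:
  B0: def={c,i} ue=∅
  B1: def={c,q,z} ue={c}
  B2: def={q} ue={c,i}
  B3: def={c,k} ue=∅
  B4: def={c,q} ue={c}
  B5: def={c,q} ue={c}
  B6: def={i,z} ue={i}

Liveness:
  live B0: ∅→{c,i}
  live B1: {c,i}→{c,i}
  live B2: {c,i}→{c,i}
  live B3: {i}→{i}
  live B4: {c,i}→{c,i}
  live B5: {c,i}→{i}
  live B6: {i}→∅

live-out(B1) = ["c", "i"]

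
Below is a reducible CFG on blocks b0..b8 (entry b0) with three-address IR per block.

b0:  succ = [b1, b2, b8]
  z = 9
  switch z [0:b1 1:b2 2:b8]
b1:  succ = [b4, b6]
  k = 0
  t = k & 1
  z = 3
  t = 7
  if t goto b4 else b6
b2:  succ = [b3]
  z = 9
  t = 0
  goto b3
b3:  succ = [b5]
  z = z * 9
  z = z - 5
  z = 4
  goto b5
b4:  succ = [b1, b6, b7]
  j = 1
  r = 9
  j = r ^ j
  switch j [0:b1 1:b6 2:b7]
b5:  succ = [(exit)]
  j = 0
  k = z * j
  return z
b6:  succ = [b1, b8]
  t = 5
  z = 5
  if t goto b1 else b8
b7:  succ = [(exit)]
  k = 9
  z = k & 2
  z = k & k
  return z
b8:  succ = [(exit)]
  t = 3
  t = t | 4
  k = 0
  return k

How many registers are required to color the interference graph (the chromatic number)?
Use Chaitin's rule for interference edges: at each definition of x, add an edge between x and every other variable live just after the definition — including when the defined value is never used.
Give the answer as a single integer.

Answer: 2

Analysis:
Per-block:
  b0: {z} / ∅
  b1: {k,t,z} / ∅
  b2: {t,z} / ∅
  b3: {z} / {z}
  b4: {j,r} / ∅
  b5: {j,k} / {z}
  b6: {t,z} / ∅
  b7: {k,z} / ∅
  b8: {k,t} / ∅

Backward fixpoint:
  b0 li=∅ lo=∅
  b1 li=∅ lo=∅
  b2 li=∅ lo={z}
  b3 li={z} lo={z}
  b4 li=∅ lo=∅
  b5 li={z} lo=∅
  b6 li=∅ lo=∅
  b7 li=∅ lo=∅
  b8 li=∅ lo=∅

Conflict graph:
  j↔{r,z}
  k↔{z}
  r↔{j}
  t↔{z}
  z↔{j,k,t}

Colouring:
  {j,r} pairwise interfere (2-clique) ⇒ χ ≥ 2
  assign j→c1 k→c1 r→c0 t→c1 z→c0 — no edge inside a register ⇒ χ ≤ 2
  χ = 2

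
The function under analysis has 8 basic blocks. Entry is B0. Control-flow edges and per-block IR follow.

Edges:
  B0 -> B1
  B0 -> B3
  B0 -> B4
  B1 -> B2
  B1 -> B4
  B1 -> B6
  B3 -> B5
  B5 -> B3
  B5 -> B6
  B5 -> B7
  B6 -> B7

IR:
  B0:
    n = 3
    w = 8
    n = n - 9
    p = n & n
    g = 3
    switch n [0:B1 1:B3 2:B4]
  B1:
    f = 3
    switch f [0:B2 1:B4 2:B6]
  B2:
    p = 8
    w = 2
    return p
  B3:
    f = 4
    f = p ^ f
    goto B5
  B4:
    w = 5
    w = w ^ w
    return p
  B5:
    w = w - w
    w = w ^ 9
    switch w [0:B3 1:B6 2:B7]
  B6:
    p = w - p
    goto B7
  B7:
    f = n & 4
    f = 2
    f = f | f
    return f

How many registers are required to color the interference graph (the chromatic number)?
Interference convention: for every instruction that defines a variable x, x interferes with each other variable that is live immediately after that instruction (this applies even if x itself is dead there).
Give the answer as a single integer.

Answer: 4

Derivation:
def/use:
  B0: {g,n,p,w} / ∅
  B1: {f} / ∅
  B2: {p,w} / ∅
  B3: {f} / {p}
  B4: {w} / {p}
  B5: {w} / {w}
  B6: {p} / {p,w}
  B7: {f} / {n}

Liveness:
  live B0: ∅→{n,p,w}
  live B1: {n,p,w}→{n,p,w}
  live B2: ∅→∅
  live B3: {n,p,w}→{n,p,w}
  live B4: {p}→∅
  live B5: {n,p,w}→{n,p,w}
  live B6: {n,p,w}→{n}
  live B7: {n}→∅

Interference:
  f — {n,p,w}
  g — {n,p,w}
  n — {f,g,p,w}
  p — {f,g,n,w}
  w — {f,g,n,p}

Colouring:
  clique {f,n,p,w} ⇒ need ≥ 4
  assign f→R3 g→R3 n→R0 p→R1 w→R2 — no edge inside a register ⇒ χ ≤ 4
  χ = 4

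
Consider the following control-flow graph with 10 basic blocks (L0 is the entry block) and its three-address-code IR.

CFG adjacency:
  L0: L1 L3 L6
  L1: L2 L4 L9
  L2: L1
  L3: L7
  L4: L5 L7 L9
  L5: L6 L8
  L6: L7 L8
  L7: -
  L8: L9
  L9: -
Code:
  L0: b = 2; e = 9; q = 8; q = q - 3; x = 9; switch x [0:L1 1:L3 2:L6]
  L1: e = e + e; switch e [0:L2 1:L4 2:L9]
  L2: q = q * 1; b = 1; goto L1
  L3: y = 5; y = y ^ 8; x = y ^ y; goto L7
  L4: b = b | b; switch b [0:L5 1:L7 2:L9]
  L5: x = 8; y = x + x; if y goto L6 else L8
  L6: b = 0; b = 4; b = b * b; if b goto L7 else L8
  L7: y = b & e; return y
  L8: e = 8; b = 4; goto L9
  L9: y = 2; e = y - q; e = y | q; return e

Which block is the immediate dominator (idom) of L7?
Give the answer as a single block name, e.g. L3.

idom tree: L1←L0 L2←L1 L3←L0 L4←L1 L5←L4 L6←L0 L7←L0 L8←L0 L9←L0
Dom∩ at merges:
  L1: preds {L0,L2}: {L0} ∩ {L0,L1,L2} = {L0}; idom=L0
  L6: preds {L0,L5}: {L0} ∩ {L0,L1,L4,L5} = {L0}; idom=L0
  L7: preds {L3,L4,L6}: {L0,L3} ∩ {L0,L1,L4} ∩ {L0,L6} = {L0}; idom=L0
  L8: preds {L5,L6}: {L0,L1,L4,L5} ∩ {L0,L6} = {L0}; idom=L0
  L9: preds {L1,L4,L8}: {L0,L1} ∩ {L0,L1,L4} ∩ {L0,L8} = {L0}; idom=L0

idom(L7) = L0

Answer: L0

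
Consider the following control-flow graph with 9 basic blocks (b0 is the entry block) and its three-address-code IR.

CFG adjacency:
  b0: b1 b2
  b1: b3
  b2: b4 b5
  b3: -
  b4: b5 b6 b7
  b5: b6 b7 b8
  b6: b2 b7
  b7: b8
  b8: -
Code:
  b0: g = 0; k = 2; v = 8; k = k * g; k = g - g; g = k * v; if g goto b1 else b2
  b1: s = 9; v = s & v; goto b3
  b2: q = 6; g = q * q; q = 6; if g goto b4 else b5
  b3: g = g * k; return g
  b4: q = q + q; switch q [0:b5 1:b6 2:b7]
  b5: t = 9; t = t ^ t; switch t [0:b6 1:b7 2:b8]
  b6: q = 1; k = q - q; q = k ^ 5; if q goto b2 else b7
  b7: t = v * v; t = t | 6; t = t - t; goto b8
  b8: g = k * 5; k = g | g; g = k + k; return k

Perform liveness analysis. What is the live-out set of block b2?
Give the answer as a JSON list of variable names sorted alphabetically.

Answer: ["k", "q", "v"]

Analysis:
Per-block:
  b0: {g,k,v} / ∅
  b1: {s,v} / {v}
  b2: {g,q} / ∅
  b3: {g} / {g,k}
  b4: {q} / {q}
  b5: {t} / ∅
  b6: {k,q} / ∅
  b7: {t} / {v}
  b8: {g,k} / {k}

Backward fixpoint:
  b0: in=∅ out={g,k,v}
  b1: in={g,k,v} out={g,k}
  b2: in={k,v} out={k,q,v}
  b3: in={g,k} out=∅
  b4: in={k,q,v} out={k,v}
  b5: in={k,v} out={k,v}
  b6: in={v} out={k,v}
  b7: in={k,v} out={k}
  b8: in={k} out=∅

live-out(b2) = ["k", "q", "v"]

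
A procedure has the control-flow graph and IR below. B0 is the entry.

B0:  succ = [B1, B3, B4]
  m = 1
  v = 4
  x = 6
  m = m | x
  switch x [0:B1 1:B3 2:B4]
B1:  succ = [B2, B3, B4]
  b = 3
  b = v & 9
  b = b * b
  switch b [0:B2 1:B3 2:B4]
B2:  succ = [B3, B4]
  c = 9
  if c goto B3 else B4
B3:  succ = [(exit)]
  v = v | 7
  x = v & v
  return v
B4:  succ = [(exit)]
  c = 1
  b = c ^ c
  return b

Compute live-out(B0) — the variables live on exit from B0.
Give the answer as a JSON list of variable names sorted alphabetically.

Answer: ["v"]

Analysis:
def/use:
  B0 def {m,v,x} use ∅
  B1 def {b} use {v}
  B2 def {c} use ∅
  B3 def {v,x} use {v}
  B4 def {b,c} use ∅

Backward fixpoint:
  B0 li=∅ lo={v}
  B1 li={v} lo={v}
  B2 li={v} lo={v}
  B3 li={v} lo=∅
  B4 li=∅ lo=∅

live-out(B0) = ["v"]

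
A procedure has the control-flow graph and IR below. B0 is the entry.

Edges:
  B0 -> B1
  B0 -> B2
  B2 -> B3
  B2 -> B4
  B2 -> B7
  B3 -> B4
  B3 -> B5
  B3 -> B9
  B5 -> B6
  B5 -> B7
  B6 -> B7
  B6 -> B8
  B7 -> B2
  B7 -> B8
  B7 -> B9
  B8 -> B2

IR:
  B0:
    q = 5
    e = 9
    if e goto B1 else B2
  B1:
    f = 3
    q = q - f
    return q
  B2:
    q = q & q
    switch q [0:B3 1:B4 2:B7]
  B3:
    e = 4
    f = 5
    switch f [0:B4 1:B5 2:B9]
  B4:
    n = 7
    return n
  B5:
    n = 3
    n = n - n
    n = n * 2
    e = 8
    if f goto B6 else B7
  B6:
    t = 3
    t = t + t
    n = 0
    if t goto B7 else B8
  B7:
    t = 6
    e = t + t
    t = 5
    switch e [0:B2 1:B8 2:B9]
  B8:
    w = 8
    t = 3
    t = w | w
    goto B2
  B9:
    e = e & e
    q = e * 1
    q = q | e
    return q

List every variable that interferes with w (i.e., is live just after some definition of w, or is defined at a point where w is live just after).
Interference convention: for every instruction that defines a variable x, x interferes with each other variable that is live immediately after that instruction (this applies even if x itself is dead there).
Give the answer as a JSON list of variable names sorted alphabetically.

Answer: ["q", "t"]

Derivation:
def/use:
  B0: def={e,q} ue=∅
  B1: def={f,q} ue={q}
  B2: def={q} ue={q}
  B3: def={e,f} ue=∅
  B4: def={n} ue=∅
  B5: def={e,n} ue={f}
  B6: def={n,t} ue=∅
  B7: def={e,t} ue=∅
  B8: def={t,w} ue=∅
  B9: def={e,q} ue={e}

Backward fixpoint:
  B0: in=∅ out={q}
  B1: in={q} out=∅
  B2: in={q} out={q}
  B3: in={q} out={e,f,q}
  B4: in=∅ out=∅
  B5: in={f,q} out={q}
  B6: in={q} out={q}
  B7: in={q} out={e,q}
  B8: in={q} out={q}
  B9: in={e} out=∅

Interfere edges:
  e↔{f,q,t}
  f↔{e,n,q}
  n↔{f,q,t}
  q↔{e,f,n,t,w}
  t↔{e,n,q,w}
  w↔{q,t}

N(w) = ["q", "t"]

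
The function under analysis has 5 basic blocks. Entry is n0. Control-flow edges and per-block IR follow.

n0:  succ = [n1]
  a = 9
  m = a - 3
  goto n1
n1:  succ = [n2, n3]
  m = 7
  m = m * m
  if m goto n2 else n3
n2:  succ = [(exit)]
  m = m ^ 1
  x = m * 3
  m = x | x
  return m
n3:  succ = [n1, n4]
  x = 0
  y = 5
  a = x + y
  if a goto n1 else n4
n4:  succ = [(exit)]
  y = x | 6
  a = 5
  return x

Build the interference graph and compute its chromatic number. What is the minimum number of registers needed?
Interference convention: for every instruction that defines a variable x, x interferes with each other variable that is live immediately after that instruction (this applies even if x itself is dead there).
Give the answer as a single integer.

def/use:
  n0: {a,m} / ∅
  n1: {m} / ∅
  n2: {m,x} / {m}
  n3: {a,x,y} / ∅
  n4: {a,y} / {x}

Live sets:
  n0: in=∅ out=∅
  n1: in=∅ out={m}
  n2: in={m} out=∅
  n3: in=∅ out={x}
  n4: in={x} out=∅

Interference:
  a↔{x}
  m↔∅
  x↔{a,y}
  y↔{x}

Chromatic number:
  clique {a,x} ⇒ need ≥ 2
  2-colouring: R0={m,x}  R1={a,y}
  χ = 2

Answer: 2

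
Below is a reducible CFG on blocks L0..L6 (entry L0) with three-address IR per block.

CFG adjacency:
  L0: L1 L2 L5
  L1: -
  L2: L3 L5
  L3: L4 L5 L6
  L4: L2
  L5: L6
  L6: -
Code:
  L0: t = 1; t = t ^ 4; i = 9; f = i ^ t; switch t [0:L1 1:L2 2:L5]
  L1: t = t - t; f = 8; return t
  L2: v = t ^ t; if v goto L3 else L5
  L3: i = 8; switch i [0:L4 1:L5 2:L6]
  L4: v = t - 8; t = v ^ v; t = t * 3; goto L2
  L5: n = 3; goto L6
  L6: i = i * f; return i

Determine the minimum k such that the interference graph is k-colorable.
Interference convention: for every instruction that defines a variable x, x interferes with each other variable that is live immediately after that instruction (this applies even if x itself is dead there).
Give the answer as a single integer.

Block summaries:
  L0: def={f,i,t} ue=∅
  L1: def={f,t} ue={t}
  L2: def={v} ue={t}
  L3: def={i} ue=∅
  L4: def={t,v} ue={t}
  L5: def={n} ue=∅
  L6: def={i} ue={f,i}

Live sets:
  live L0: ∅→{f,i,t}
  live L1: {t}→∅
  live L2: {f,i,t}→{f,i,t}
  live L3: {f,t}→{f,i,t}
  live L4: {f,i,t}→{f,i,t}
  live L5: {f,i}→{f,i}
  live L6: {f,i}→∅

Interference:
  f — {i,n,t,v}
  i — {f,n,t,v}
  n — {f,i}
  t — {f,i,v}
  v — {f,i,t}

Colouring:
  {f,i,t,v} pairwise interfere (4-clique) ⇒ χ ≥ 4
  assign f→c0 i→c1 n→c2 t→c2 v→c3 — no edge inside a register ⇒ χ ≤ 4
  χ = 4

Answer: 4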